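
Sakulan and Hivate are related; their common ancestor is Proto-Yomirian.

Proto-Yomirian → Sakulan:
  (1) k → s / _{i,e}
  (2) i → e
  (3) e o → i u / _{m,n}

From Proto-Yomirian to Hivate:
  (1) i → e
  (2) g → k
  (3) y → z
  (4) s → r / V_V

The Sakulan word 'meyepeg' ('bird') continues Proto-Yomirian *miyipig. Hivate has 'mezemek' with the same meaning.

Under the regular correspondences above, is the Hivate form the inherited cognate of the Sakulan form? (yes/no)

Derive the expected Hivate reflex of *miyipig:
Hivate: *miyipig
  miyipig → meyepeg   [vowel merger]
  meyepeg → meyepek   [unconditioned shift]
  meyepek → mezepek   [unconditioned shift]
  mezepek (rule 4 does not apply)
  giving Hivate mezepek.
The regular Hivate reflex would be 'mezepek', but the attested form is 'mezemek'. The correspondence is irregular, so they are not cognates (the Hivate form has a different source).

no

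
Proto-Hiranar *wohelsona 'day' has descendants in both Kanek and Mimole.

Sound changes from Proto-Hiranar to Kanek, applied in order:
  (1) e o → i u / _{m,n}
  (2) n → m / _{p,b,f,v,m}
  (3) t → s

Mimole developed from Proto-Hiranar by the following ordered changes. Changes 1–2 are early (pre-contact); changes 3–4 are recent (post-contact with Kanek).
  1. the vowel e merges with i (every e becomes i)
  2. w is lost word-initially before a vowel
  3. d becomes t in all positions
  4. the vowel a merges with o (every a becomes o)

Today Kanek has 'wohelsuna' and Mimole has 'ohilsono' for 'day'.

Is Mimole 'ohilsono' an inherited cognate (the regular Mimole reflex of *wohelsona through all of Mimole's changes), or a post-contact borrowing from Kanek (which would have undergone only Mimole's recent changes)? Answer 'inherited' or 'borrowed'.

If inherited, *wohelsona would pass through all of Mimole's changes:
Mimole: start from *wohelsona.
  rule 1 (vowel merger): wohelsona → wohilsona
  rule 2 (glide loss): wohilsona → ohilsona
  rule 3: no change — ohilsona
  rule 4 (vowel merger): ohilsona → ohilsono
  ⇒ Mimole ohilsono
If borrowed from Kanek 'wohelsuna' after the early changes, it would undergo only the recent ones:
  rule 3 (unconditioned shift): no change (wohelsuna)
  rule 4 (vowel merger): wohelsuna → wohelsuno
  ⇒ as a loan: wohelsuno
Mimole 'ohilsono' matches the inherited outcome exactly, so it is an inherited cognate, not a loan.

inherited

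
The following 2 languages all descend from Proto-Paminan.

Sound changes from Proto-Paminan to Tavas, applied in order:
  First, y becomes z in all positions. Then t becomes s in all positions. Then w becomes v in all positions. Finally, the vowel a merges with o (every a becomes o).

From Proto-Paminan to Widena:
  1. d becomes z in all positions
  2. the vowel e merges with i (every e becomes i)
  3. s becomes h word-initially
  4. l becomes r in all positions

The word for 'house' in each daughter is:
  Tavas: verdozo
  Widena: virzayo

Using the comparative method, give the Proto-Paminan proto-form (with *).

Position 6: Tavas has z, Widena has y. Widena preserves y here (none of its changes turn any other segment into y), so the proto-segment is *y.
Position 4: Tavas has d, Widena has z. Tavas preserves d here (none of its changes turn any other segment into d), so the proto-segment is *d.
This points to *verdayo. Verify forward in each daughter:
Tavas: *verdayo
  verdayo → verdazo   [unconditioned shift]
  verdazo (rule 2 does not apply)
  verdazo (rule 3 does not apply)
  verdazo → verdozo   [vowel merger]
  giving Tavas verdozo.
Widena: start from *verdayo.
  rule 1 (unconditioned shift): verdayo → verzayo
  rule 2 (vowel merger): verzayo → virzayo
  rule 3: no change — virzayo
  rule 4: no change — virzayo
  ⇒ Widena virzayo
*verdayo is the unique common source.

*verdayo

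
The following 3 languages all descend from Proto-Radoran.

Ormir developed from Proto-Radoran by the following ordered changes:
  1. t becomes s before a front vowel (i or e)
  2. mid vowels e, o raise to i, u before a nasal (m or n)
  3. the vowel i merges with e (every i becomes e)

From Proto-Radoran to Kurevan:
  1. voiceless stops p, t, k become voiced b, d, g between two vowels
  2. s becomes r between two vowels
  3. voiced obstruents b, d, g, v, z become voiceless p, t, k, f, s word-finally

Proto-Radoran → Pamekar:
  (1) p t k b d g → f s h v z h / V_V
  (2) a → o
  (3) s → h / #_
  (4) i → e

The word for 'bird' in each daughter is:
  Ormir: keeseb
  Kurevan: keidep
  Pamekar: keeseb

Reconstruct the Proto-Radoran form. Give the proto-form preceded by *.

*keiteb

Position 3: Ormir has e, Kurevan has i, Pamekar has e. Kurevan preserves i here (none of its changes turn any other segment into i), so the proto-segment is *i.
Position 6: Ormir has b, Kurevan has p, Pamekar has b. Ormir preserves b here (none of its changes turn any other segment into b), so the proto-segment is *b.
Verify the candidate proto-form against each daughter:
Ormir: *keiteb
  keiteb → keiseb   [palatalisation]
  keiseb (rule 2 does not apply)
  keiseb → keeseb   [vowel merger]
  giving Ormir keeseb.
Kurevan: *keiteb > keideb > keidep  (by intervocalic voicing, final devoicing)
Pamekar: *keiteb > keiseb > keeseb  (by intervocalic lenition, vowel merger)
*keiteb is the unique common source.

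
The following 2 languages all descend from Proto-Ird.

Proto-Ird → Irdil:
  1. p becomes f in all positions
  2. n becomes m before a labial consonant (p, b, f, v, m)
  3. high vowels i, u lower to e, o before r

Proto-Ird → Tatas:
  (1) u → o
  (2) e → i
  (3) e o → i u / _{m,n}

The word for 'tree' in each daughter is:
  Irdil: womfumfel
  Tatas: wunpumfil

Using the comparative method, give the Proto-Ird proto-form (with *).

Position 2: Irdil has o, Tatas has u. Taking the neighbouring segments as reconstructed: Irdil o can only go back to *o; Tatas u could go back to *o or *u — the one source consistent with every daughter is *o.
Position 8: Irdil has e, Tatas has i. Taking the neighbouring segments as reconstructed: Irdil e can only go back to *e; Tatas i could go back to *e or *i — the one source consistent with every daughter is *e.
Verify the candidate proto-form against each daughter:
Irdil: *wonpumfel > wonfumfel > womfumfel  (by unconditioned shift, nasal place assimilation)
Tatas: *wonpumfel > wonpomfel > wonpomfil > wunpumfil  (by vowel merger, vowel merger, pre-nasal raising)
No other proto-form is consistent with every reflex, so the reconstruction is *wonpumfel.

*wonpumfel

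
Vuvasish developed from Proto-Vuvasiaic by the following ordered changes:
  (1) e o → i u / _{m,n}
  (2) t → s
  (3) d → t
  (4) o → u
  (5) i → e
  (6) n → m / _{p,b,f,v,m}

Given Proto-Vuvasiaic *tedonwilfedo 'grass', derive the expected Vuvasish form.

Vuvasish: *tedonwilfedo > tedunwilfedo > sedunwilfedo > setunwilfeto > setunwilfetu > setunwelfetu  (by pre-nasal raising, unconditioned shift, unconditioned shift, vowel merger, vowel merger)

setunwelfetu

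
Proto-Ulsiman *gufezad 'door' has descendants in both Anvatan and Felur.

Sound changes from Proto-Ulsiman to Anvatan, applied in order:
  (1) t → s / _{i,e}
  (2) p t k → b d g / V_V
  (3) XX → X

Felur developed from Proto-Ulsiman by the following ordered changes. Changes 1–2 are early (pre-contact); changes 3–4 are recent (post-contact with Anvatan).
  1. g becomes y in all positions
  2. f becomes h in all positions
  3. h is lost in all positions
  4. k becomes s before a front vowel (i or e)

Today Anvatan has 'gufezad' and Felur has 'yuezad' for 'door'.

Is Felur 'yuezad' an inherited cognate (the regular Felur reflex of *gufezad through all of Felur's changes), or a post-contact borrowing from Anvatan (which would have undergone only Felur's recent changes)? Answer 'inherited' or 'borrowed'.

inherited

If inherited, *gufezad would pass through all of Felur's changes:
Felur: start from *gufezad.
  rule 1 (unconditioned shift): gufezad → yufezad
  rule 2 (unconditioned shift): yufezad → yuhezad
  rule 3 (h-loss): yuhezad → yuezad
  rule 4: no change — yuezad
  ⇒ Felur yuezad
If borrowed from Anvatan 'gufezad' after the early changes, it would undergo only the recent ones:
  rule 3 (h-loss): no change (gufezad)
  rule 4 (palatalisation): no change (gufezad)
  ⇒ as a loan: gufezad
Felur 'yuezad' matches the inherited outcome exactly, so it is an inherited cognate, not a loan.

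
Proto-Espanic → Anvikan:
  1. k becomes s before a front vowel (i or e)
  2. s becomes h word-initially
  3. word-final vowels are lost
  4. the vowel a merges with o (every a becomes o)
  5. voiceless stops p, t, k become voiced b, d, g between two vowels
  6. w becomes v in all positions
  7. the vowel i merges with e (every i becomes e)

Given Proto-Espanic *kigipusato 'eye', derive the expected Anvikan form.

Anvikan: *kigipusato > sigipusato > higipusato > higipusat > higipusot > higibusot > hegebusot  (by palatalisation, debuccalisation, apocope, vowel merger, intervocalic voicing, vowel merger)

hegebusot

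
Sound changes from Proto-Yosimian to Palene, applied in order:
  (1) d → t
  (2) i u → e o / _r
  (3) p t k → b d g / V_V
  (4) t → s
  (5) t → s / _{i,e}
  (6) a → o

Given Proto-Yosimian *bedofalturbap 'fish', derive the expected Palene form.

Palene: *bedofalturbap
  bedofalturbap → betofalturbap   [unconditioned shift]
  betofalturbap → betofaltorbap   [pre-rhotic lowering]
  betofaltorbap → bedofaltorbap   [intervocalic voicing]
  bedofaltorbap → bedofalsorbap   [unconditioned shift]
  bedofalsorbap (rule 5 does not apply)
  bedofalsorbap → bedofolsorbop   [vowel merger]
  giving Palene bedofolsorbop.

bedofolsorbop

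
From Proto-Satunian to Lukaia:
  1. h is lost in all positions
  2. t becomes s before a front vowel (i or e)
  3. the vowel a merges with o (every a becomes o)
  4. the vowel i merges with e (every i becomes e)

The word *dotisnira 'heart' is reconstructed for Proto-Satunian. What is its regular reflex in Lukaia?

dosesnero

Lukaia: start from *dotisnira.
  rule 1: no change — dotisnira
  rule 2 (palatalisation): dotisnira → dosisnira
  rule 3 (vowel merger): dosisnira → dosisniro
  rule 4 (vowel merger): dosisniro → dosesnero
  ⇒ Lukaia dosesnero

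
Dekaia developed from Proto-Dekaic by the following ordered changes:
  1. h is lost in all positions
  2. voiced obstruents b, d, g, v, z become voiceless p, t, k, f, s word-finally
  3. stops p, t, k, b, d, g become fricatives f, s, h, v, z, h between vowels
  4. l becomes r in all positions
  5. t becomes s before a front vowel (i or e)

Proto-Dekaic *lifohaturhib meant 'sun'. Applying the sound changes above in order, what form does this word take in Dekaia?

Dekaia: *lifohaturhib
  lifohaturhib → lifoaturib   [h-loss]
  lifoaturib → lifoaturip   [final devoicing]
  lifoaturip → lifoasurip   [intervocalic lenition]
  lifoasurip → rifoasurip   [unconditioned shift]
  rifoasurip (rule 5 does not apply)
  giving Dekaia rifoasurip.

rifoasurip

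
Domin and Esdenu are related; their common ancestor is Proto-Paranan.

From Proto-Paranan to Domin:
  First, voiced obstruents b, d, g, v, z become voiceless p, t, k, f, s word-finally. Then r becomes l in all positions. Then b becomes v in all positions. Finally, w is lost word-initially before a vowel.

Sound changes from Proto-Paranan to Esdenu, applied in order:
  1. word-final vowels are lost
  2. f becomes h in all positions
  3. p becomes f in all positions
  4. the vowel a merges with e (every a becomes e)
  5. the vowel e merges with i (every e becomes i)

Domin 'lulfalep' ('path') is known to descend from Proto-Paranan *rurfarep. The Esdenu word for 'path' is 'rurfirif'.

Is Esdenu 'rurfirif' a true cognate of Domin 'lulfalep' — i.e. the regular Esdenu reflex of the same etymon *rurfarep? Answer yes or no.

Derive the expected Esdenu reflex of *rurfarep:
Esdenu: start from *rurfarep.
  rule 1: no change — rurfarep
  rule 2 (unconditioned shift): rurfarep → rurharep
  rule 3 (unconditioned shift): rurharep → rurharef
  rule 4 (vowel merger): rurharef → rurheref
  rule 5 (vowel merger): rurheref → rurhirif
  ⇒ Esdenu rurhirif
The regular Esdenu reflex would be 'rurhirif', but the attested form is 'rurfirif'. The correspondence is irregular, so they are not cognates (the Esdenu form has a different source).

no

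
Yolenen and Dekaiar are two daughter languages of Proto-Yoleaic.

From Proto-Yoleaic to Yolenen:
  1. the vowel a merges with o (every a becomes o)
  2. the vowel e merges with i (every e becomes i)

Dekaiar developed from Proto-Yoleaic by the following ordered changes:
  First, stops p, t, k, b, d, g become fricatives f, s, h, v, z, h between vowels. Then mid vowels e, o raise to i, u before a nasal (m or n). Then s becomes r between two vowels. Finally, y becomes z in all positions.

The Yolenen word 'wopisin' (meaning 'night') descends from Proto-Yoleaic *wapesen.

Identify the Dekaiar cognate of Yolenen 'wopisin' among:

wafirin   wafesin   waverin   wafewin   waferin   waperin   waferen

waferin

Dekaiar: *wapesen > wafesen > wafesin > waferin  (by intervocalic lenition, pre-nasal raising, rhotacism)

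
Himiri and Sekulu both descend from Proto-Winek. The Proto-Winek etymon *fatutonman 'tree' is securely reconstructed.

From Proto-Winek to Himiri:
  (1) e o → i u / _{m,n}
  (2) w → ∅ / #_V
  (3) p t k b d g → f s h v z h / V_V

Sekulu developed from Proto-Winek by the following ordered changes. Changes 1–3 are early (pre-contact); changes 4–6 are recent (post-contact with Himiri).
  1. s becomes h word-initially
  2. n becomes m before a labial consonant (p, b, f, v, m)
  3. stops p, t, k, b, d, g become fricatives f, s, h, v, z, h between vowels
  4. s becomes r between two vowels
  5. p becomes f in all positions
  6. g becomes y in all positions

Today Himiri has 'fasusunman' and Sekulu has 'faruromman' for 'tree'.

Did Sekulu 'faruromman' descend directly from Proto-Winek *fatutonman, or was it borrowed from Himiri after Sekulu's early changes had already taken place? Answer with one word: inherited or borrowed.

If inherited, *fatutonman would pass through all of Sekulu's changes:
Sekulu: *fatutonman
  fatutonman (rule 1 does not apply)
  fatutonman → fatutomman   [nasal place assimilation]
  fatutomman → fasusomman   [intervocalic lenition]
  fasusomman → faruromman   [rhotacism]
  faruromman (rule 5 does not apply)
  faruromman (rule 6 does not apply)
  giving Sekulu faruromman.
If borrowed from Himiri 'fasusunman' after the early changes, it would undergo only the recent ones:
  rule 4 (rhotacism): fasusunman → farurunman
  rule 5 (unconditioned shift): no change (farurunman)
  rule 6 (unconditioned shift): no change (farurunman)
  ⇒ as a loan: farurunman
Sekulu 'faruromman' matches the inherited outcome exactly, so it is an inherited cognate, not a loan.

inherited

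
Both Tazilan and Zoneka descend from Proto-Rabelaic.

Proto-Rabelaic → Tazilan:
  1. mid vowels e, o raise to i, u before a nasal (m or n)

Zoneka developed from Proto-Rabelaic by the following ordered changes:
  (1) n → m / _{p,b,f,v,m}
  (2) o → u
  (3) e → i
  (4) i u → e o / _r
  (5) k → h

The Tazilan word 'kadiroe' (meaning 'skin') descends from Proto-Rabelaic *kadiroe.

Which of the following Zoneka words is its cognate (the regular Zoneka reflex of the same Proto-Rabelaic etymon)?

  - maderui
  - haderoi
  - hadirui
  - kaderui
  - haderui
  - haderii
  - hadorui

Zoneka: *kadiroe
  kadiroe (rule 1 does not apply)
  kadiroe → kadirue   [vowel merger]
  kadirue → kadirui   [vowel merger]
  kadirui → kaderui   [pre-rhotic lowering]
  kaderui → haderui   [unconditioned shift]
  giving Zoneka haderui.
The other candidates each miss or misapply at least one Zoneka change.

haderui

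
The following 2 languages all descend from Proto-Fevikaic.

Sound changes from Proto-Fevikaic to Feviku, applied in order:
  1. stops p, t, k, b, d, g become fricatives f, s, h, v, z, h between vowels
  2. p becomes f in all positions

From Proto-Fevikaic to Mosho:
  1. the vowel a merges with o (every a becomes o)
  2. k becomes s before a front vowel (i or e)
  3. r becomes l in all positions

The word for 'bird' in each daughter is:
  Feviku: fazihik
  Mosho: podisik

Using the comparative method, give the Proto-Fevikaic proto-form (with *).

Position 1: Feviku has f, Mosho has p. Mosho preserves p here (none of its changes turn any other segment into p), so the proto-segment is *p.
Position 2: Feviku has a, Mosho has o. Feviku preserves a here (none of its changes turn any other segment into a), so the proto-segment is *a.
Verify the candidate proto-form against each daughter:
Feviku: *padikik
  padikik → pazihik   [intervocalic lenition]
  pazihik → fazihik   [unconditioned shift]
  giving Feviku fazihik.
Mosho: *padikik
  padikik → podikik   [vowel merger]
  podikik → podisik   [palatalisation]
  podisik (rule 3 does not apply)
  giving Mosho podisik.
No other proto-form is consistent with every reflex, so the reconstruction is *padikik.

*padikik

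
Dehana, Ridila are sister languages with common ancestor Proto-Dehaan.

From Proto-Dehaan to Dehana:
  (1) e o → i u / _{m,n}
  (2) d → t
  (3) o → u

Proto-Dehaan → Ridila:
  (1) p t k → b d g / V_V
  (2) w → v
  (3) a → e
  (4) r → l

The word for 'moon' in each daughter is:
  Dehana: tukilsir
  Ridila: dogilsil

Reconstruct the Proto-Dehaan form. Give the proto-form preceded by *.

Position 3: Dehana has k, Ridila has g. Dehana preserves k here (none of its changes turn any other segment into k), so the proto-segment is *k.
Position 2: Dehana has u, Ridila has o. Ridila preserves o here (none of its changes turn any other segment into o), so the proto-segment is *o.
Verify the candidate proto-form against each daughter:
Dehana: start from *dokilsir.
  rule 1: no change — dokilsir
  rule 2 (unconditioned shift): dokilsir → tokilsir
  rule 3 (vowel merger): tokilsir → tukilsir
  ⇒ Dehana tukilsir
Ridila: *dokilsir
  dokilsir → dogilsir   [intervocalic voicing]
  dogilsir (rule 2 does not apply)
  dogilsir (rule 3 does not apply)
  dogilsir → dogilsil   [unconditioned shift]
  giving Ridila dogilsil.
No other proto-form is consistent with every reflex, so the reconstruction is *dokilsir.

*dokilsir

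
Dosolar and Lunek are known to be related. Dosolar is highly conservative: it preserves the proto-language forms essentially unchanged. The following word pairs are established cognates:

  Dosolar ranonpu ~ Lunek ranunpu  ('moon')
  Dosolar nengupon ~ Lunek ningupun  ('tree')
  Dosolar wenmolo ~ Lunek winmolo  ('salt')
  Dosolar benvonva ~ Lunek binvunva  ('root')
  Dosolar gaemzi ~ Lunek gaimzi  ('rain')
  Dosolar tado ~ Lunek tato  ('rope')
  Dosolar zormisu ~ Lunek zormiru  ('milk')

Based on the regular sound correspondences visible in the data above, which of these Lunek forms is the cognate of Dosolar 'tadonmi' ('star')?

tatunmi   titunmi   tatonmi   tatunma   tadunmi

tado ~ tato — Dosolar d corresponds to Lunek t between vowels (before a back vowel).
ranonpu ~ ranunpu, nengupon ~ ningupun — Dosolar o corresponds to Lunek u after a consonant, before a nasal.
Applying these to Dosolar 'tadonmi':
  tadonmi → tatonmi   (d→t between vowels (before a back vowel))
  tatonmi → tatunmi   (o→u after a consonant, before a nasal)
So the Lunek cognate is 'tatunmi'.

tatunmi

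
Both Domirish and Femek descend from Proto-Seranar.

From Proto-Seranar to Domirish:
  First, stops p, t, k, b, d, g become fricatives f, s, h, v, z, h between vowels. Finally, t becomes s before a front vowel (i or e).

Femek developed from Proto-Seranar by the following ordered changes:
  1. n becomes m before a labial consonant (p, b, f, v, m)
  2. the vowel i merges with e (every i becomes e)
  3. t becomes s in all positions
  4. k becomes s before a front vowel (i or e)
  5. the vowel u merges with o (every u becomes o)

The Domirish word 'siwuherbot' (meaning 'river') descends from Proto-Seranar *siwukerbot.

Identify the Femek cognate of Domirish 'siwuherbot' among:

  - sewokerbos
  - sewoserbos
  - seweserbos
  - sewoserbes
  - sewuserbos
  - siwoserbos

Femek: *siwukerbot
  siwukerbot (rule 1 does not apply)
  siwukerbot → sewukerbot   [vowel merger]
  sewukerbot → sewukerbos   [unconditioned shift]
  sewukerbos → sewuserbos   [palatalisation]
  sewuserbos → sewoserbos   [vowel merger]
  giving Femek sewoserbos.
The other candidates each miss or misapply at least one Femek change.

sewoserbos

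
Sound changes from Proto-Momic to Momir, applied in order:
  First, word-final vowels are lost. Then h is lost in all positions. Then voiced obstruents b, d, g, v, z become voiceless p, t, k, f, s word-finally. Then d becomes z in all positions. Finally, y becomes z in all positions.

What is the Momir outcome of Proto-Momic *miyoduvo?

Momir: start from *miyoduvo.
  rule 1 (apocope): miyoduvo → miyoduv
  rule 2: no change — miyoduv
  rule 3 (final devoicing): miyoduv → miyoduf
  rule 4 (unconditioned shift): miyoduf → miyozuf
  rule 5 (unconditioned shift): miyozuf → mizozuf
  ⇒ Momir mizozuf

mizozuf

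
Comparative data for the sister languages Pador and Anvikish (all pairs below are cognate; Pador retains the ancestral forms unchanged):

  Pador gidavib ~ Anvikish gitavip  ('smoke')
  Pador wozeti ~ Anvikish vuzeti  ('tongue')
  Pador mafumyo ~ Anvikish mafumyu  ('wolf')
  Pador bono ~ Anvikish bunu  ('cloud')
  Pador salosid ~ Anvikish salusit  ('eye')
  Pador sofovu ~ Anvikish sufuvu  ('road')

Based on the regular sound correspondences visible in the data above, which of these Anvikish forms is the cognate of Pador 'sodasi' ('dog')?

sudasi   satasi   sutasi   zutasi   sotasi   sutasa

sutasi

wozeti ~ vuzeti, salosid ~ salusit — Pador o corresponds to Anvikish u after a consonant, before a consonant other than r, m, n, p, b, f, v.
gidavib ~ gitavip — Pador d corresponds to Anvikish t between vowels (before a back vowel).
Applying these to Pador 'sodasi':
  sodasi → sudasi   (o→u after a consonant, before a consonant other than r, m, n, p, b, f, v)
  sudasi → sutasi   (d→t between vowels (before a back vowel))
So the Anvikish cognate is 'sutasi'.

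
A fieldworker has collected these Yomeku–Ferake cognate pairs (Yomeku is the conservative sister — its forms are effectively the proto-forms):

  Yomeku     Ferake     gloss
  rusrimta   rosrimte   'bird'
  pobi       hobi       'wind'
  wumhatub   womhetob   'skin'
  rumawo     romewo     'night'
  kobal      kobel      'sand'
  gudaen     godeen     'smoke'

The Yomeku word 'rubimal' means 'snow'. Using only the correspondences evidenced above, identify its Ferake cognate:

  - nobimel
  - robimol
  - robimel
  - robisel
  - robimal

wumhatub ~ womhetob — Yomeku u corresponds to Ferake o after a consonant, before a labial obstruent.
wumhatub ~ womhetob, rumawo ~ romewo — Yomeku a corresponds to Ferake e after a consonant, before a consonant other than r, m, n, p, b, f, v.
Applying these to Yomeku 'rubimal':
  rubimal → robimal   (u→o after a consonant, before a labial obstruent)
  robimal → robimel   (a→e after a consonant, before a consonant other than r, m, n, p, b, f, v)
So the Ferake cognate is 'robimel'.

robimel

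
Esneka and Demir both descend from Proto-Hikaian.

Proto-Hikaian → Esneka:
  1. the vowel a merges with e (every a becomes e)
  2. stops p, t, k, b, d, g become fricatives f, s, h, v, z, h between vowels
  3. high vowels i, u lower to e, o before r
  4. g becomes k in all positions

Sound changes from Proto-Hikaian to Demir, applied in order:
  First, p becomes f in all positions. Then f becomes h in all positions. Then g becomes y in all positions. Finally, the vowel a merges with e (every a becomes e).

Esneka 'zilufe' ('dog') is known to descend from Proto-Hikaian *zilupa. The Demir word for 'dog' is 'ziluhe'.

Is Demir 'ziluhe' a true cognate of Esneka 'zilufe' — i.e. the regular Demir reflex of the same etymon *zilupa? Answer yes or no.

Derive the expected Demir reflex of *zilupa:
Demir: *zilupa > zilufa > ziluha > ziluhe  (by unconditioned shift, unconditioned shift, vowel merger)
Demir 'ziluhe' matches the regular reflex exactly, so the pair is cognate.

yes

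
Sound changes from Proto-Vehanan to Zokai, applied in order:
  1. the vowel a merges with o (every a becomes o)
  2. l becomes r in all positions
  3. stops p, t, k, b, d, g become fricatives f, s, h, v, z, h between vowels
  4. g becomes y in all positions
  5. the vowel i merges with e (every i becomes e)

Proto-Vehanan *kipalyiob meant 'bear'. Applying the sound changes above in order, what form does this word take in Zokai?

keforyeob

Zokai: start from *kipalyiob.
  rule 1 (vowel merger): kipalyiob → kipolyiob
  rule 2 (unconditioned shift): kipolyiob → kiporyiob
  rule 3 (intervocalic lenition): kiporyiob → kiforyiob
  rule 4: no change — kiforyiob
  rule 5 (vowel merger): kiforyiob → keforyeob
  ⇒ Zokai keforyeob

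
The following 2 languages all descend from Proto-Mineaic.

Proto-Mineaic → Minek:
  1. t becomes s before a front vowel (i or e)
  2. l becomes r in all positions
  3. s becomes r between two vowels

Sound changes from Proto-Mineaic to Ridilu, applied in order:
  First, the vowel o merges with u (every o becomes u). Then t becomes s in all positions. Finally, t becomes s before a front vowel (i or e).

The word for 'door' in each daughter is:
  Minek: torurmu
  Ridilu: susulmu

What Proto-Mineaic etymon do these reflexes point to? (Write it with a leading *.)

*tosulmu

Position 2: Minek has o, Ridilu has u. Minek preserves o here (none of its changes turn any other segment into o), so the proto-segment is *o.
Position 5: Minek has r, Ridilu has l. Ridilu preserves l here (none of its changes turn any other segment into l), so the proto-segment is *l.
Verify the candidate proto-form against each daughter:
Minek: *tosulmu > tosurmu > torurmu  (by unconditioned shift, rhotacism)
Ridilu: start from *tosulmu.
  rule 1 (vowel merger): tosulmu → tusulmu
  rule 2 (unconditioned shift): tusulmu → susulmu
  rule 3: no change — susulmu
  ⇒ Ridilu susulmu
*tosulmu is the unique common source.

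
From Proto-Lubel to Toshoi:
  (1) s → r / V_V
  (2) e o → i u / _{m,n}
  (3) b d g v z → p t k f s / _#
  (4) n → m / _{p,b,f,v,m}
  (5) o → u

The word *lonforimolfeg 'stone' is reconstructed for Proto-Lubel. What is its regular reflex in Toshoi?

lumfurimulfek

Toshoi: *lonforimolfeg > lunforimolfeg > lunforimolfek > lumforimolfek > lumfurimulfek  (by pre-nasal raising, final devoicing, nasal place assimilation, vowel merger)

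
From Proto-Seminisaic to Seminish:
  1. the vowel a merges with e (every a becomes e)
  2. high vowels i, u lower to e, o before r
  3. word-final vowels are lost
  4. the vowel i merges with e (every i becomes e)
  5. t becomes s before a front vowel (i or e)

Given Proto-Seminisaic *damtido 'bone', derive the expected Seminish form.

demsed

Seminish: start from *damtido.
  rule 1 (vowel merger): damtido → demtido
  rule 2: no change — demtido
  rule 3 (apocope): demtido → demtid
  rule 4 (vowel merger): demtid → demted
  rule 5 (palatalisation): demted → demsed
  ⇒ Seminish demsed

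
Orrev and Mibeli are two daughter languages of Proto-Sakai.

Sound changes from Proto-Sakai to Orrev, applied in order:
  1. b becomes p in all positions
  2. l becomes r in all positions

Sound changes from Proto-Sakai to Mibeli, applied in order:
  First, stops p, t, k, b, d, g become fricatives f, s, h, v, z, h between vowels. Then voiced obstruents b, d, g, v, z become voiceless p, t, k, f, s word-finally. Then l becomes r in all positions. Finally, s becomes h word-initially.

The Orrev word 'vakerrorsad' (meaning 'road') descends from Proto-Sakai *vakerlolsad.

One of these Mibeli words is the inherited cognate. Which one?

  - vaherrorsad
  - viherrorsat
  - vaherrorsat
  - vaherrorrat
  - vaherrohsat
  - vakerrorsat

Mibeli: start from *vakerlolsad.
  rule 1 (intervocalic lenition): vakerlolsad → vaherlolsad
  rule 2 (final devoicing): vaherlolsad → vaherlolsat
  rule 3 (unconditioned shift): vaherlolsat → vaherrorsat
  rule 4: no change — vaherrorsat
  ⇒ Mibeli vaherrorsat
The other candidates each miss or misapply at least one Mibeli change.

vaherrorsat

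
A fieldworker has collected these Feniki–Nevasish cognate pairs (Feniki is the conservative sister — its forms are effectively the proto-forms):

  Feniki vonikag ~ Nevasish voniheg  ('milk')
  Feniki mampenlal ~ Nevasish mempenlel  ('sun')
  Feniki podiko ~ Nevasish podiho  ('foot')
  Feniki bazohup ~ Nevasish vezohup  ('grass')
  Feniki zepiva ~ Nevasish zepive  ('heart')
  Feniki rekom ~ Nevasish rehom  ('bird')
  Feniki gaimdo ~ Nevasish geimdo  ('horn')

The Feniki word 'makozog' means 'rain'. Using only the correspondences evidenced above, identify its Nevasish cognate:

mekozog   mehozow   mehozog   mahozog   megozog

vonikag ~ voniheg, mampenlal ~ mempenlel — Feniki a corresponds to Nevasish e after a consonant, before a consonant other than r, m, n, p, b, f, v.
podiko ~ podiho, rekom ~ rehom — Feniki k corresponds to Nevasish h between vowels (before a back vowel).
Applying these to Feniki 'makozog':
  makozog → mekozog   (a→e after a consonant, before a consonant other than r, m, n, p, b, f, v)
  mekozog → mehozog   (k→h between vowels (before a back vowel))
So the Nevasish cognate is 'mehozog'.

mehozog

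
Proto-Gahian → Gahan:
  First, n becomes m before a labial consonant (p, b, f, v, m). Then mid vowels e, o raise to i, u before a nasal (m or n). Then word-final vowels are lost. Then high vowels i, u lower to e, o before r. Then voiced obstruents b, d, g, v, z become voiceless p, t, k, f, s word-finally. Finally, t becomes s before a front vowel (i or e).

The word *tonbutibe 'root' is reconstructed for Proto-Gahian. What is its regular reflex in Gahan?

Gahan: *tonbutibe
  tonbutibe → tombutibe   [nasal place assimilation]
  tombutibe → tumbutibe   [pre-nasal raising]
  tumbutibe → tumbutib   [apocope]
  tumbutib (rule 4 does not apply)
  tumbutib → tumbutip   [final devoicing]
  tumbutip → tumbusip   [palatalisation]
  giving Gahan tumbusip.

tumbusip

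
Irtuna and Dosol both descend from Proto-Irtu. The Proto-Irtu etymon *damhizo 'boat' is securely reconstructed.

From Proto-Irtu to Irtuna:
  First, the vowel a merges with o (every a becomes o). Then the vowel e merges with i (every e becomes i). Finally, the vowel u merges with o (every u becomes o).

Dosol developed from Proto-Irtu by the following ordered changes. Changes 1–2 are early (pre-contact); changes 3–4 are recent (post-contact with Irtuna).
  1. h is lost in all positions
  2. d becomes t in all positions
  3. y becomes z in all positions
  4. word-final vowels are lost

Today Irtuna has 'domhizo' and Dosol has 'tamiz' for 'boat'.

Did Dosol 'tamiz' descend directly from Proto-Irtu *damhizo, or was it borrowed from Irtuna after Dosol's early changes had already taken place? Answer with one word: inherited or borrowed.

If inherited, *damhizo would pass through all of Dosol's changes:
Dosol: start from *damhizo.
  rule 1 (h-loss): damhizo → damizo
  rule 2 (unconditioned shift): damizo → tamizo
  rule 3: no change — tamizo
  rule 4 (apocope): tamizo → tamiz
  ⇒ Dosol tamiz
If borrowed from Irtuna 'domhizo' after the early changes, it would undergo only the recent ones:
  rule 3 (unconditioned shift): no change (domhizo)
  rule 4 (apocope): domhizo → domhiz
  ⇒ as a loan: domhiz
Dosol 'tamiz' matches the inherited outcome exactly, so it is an inherited cognate, not a loan.

inherited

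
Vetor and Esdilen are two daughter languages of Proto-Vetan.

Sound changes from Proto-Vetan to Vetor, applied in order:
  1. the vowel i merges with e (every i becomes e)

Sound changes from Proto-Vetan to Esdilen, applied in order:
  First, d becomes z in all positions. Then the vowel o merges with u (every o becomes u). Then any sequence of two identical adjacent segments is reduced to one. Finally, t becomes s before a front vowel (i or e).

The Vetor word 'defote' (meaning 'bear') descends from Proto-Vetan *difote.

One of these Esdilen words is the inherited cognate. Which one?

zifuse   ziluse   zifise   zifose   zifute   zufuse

zifuse

Esdilen: *difote > zifote > zifute > zifuse  (by unconditioned shift, vowel merger, palatalisation)
The other candidates each miss or misapply at least one Esdilen change.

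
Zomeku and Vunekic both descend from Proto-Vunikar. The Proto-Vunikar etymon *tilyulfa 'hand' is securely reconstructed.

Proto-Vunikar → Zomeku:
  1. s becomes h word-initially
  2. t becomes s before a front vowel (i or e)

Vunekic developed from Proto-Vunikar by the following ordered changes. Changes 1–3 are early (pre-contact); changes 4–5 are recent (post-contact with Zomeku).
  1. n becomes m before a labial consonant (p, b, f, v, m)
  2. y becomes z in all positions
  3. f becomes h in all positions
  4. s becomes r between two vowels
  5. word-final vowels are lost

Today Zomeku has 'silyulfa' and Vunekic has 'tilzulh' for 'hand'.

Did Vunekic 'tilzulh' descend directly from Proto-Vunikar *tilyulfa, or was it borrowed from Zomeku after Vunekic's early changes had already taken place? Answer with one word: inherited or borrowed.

inherited

If inherited, *tilyulfa would pass through all of Vunekic's changes:
Vunekic: start from *tilyulfa.
  rule 1: no change — tilyulfa
  rule 2 (unconditioned shift): tilyulfa → tilzulfa
  rule 3 (unconditioned shift): tilzulfa → tilzulha
  rule 4: no change — tilzulha
  rule 5 (apocope): tilzulha → tilzulh
  ⇒ Vunekic tilzulh
If borrowed from Zomeku 'silyulfa' after the early changes, it would undergo only the recent ones:
  rule 4 (rhotacism): no change (silyulfa)
  rule 5 (apocope): silyulfa → silyulf
  ⇒ as a loan: silyulf
Vunekic 'tilzulh' matches the inherited outcome exactly, so it is an inherited cognate, not a loan.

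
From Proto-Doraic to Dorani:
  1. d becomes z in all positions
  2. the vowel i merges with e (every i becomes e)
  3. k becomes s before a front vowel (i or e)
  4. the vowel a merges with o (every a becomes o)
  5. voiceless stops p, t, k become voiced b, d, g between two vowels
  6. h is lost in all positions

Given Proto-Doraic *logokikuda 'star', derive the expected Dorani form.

logoseguzo

Dorani: *logokikuda > logokikuza > logokekuza > logosekuza > logosekuzo > logoseguzo  (by unconditioned shift, vowel merger, palatalisation, vowel merger, intervocalic voicing)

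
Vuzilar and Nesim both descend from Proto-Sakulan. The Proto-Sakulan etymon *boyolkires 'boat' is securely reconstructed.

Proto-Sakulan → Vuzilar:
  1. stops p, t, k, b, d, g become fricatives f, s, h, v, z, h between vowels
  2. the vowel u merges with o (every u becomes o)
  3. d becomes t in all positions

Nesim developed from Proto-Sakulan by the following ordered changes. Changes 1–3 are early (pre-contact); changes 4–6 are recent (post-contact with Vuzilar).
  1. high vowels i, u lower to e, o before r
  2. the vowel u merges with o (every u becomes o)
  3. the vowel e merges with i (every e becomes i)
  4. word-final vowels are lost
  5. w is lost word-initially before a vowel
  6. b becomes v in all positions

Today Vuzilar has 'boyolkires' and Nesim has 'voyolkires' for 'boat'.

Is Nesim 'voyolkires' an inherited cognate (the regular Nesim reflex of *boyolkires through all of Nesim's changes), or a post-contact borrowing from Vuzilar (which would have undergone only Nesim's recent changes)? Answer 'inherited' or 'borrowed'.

borrowed

If inherited, *boyolkires would pass through all of Nesim's changes:
Nesim: *boyolkires > boyolkeres > boyolkiris > voyolkiris  (by pre-rhotic lowering, vowel merger, unconditioned shift)
If borrowed from Vuzilar 'boyolkires' after the early changes, it would undergo only the recent ones:
  rule 4 (apocope): no change (boyolkires)
  rule 5 (glide loss): no change (boyolkires)
  rule 6 (unconditioned shift): boyolkires → voyolkires
  ⇒ as a loan: voyolkires
Nesim 'voyolkires' matches the loan outcome 'voyolkires', not the inherited 'voyolkiris' — it skipped the early Nesim changes, so it was borrowed from Vuzilar.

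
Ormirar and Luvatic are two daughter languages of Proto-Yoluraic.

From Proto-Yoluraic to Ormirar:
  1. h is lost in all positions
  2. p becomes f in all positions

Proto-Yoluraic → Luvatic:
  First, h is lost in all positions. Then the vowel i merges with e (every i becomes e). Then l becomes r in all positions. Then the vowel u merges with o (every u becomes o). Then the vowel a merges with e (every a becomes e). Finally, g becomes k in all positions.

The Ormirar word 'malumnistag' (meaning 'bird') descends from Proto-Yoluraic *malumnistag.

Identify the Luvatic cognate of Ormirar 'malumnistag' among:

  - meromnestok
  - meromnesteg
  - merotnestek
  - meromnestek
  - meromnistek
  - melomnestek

Luvatic: *malumnistag > malumnestag > marumnestag > maromnestag > meromnesteg > meromnestek  (by vowel merger, unconditioned shift, vowel merger, vowel merger, unconditioned shift)
Only 'meromnestek' matches the regular Luvatic development of *malumnistag.

meromnestek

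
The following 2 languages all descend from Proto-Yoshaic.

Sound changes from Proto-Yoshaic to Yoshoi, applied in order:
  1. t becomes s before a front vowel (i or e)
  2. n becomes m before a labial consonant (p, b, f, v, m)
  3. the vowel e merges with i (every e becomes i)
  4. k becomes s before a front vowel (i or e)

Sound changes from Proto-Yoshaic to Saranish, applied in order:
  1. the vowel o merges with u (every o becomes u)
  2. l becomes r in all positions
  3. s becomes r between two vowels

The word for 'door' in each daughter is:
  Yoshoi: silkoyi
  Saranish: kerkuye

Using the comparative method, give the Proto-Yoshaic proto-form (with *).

Position 7: Yoshoi has i, Saranish has e. Saranish preserves e here (none of its changes turn any other segment into e), so the proto-segment is *e.
Position 1: Yoshoi has s, Saranish has k. Saranish preserves k here (none of its changes turn any other segment into k), so the proto-segment is *k.
Continuing position by position gives *kelkoye; check it forward:
Yoshoi: *kelkoye > kilkoyi > silkoyi  (by vowel merger, palatalisation)
Saranish: *kelkoye > kelkuye > kerkuye  (by vowel merger, unconditioned shift)
No other proto-form is consistent with every reflex, so the reconstruction is *kelkoye.

*kelkoye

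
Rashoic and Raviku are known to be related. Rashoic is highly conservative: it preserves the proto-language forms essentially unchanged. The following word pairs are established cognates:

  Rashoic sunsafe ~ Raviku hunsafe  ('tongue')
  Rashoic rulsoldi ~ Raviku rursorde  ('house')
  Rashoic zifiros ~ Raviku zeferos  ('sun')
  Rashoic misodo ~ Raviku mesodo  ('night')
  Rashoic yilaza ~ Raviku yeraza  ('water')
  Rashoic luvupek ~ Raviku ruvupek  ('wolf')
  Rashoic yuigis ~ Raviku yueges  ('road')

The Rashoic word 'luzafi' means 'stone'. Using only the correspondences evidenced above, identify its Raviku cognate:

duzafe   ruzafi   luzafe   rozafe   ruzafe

ruzafe

luvupek ~ ruvupek — Rashoic l corresponds to Raviku r word-initially before a back vowel.
rulsoldi ~ rursorde — Rashoic i corresponds to Raviku e word-finally.
Applying these to Rashoic 'luzafi':
  luzafi → ruzafi   (l→r word-initially before a back vowel)
  ruzafi → ruzafe   (i→e word-finally)
So the Raviku cognate is 'ruzafe'.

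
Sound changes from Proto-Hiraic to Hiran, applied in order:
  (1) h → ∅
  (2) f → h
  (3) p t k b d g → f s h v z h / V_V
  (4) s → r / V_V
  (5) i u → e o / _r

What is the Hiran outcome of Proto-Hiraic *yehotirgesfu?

yeorergeshu

Hiran: *yehotirgesfu > yeotirgesfu > yeotirgeshu > yeosirgeshu > yeorirgeshu > yeorergeshu  (by h-loss, unconditioned shift, intervocalic lenition, rhotacism, pre-rhotic lowering)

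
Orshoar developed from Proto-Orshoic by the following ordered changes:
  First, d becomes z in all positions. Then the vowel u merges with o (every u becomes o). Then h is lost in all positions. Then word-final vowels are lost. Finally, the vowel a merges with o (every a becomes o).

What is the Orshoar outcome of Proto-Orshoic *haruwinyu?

Orshoar: *haruwinyu
  haruwinyu (rule 1 does not apply)
  haruwinyu → harowinyo   [vowel merger]
  harowinyo → arowinyo   [h-loss]
  arowinyo → arowiny   [apocope]
  arowiny → orowiny   [vowel merger]
  giving Orshoar orowiny.

orowiny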